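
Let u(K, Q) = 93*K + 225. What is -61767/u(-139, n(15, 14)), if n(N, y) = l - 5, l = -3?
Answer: 20589/4234 ≈ 4.8628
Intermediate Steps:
n(N, y) = -8 (n(N, y) = -3 - 5 = -8)
u(K, Q) = 225 + 93*K
-61767/u(-139, n(15, 14)) = -61767/(225 + 93*(-139)) = -61767/(225 - 12927) = -61767/(-12702) = -61767*(-1/12702) = 20589/4234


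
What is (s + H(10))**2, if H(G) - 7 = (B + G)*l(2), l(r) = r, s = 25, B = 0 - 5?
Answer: 1764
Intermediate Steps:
B = -5
H(G) = -3 + 2*G (H(G) = 7 + (-5 + G)*2 = 7 + (-10 + 2*G) = -3 + 2*G)
(s + H(10))**2 = (25 + (-3 + 2*10))**2 = (25 + (-3 + 20))**2 = (25 + 17)**2 = 42**2 = 1764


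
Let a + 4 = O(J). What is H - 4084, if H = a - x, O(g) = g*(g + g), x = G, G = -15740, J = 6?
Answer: 11724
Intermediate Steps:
x = -15740
O(g) = 2*g² (O(g) = g*(2*g) = 2*g²)
a = 68 (a = -4 + 2*6² = -4 + 2*36 = -4 + 72 = 68)
H = 15808 (H = 68 - 1*(-15740) = 68 + 15740 = 15808)
H - 4084 = 15808 - 4084 = 11724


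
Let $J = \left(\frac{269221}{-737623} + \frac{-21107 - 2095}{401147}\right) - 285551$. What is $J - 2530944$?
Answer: $- \frac{833387627346143928}{295895253581} \approx -2.8165 \cdot 10^{6}$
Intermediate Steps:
$J = - \frac{84493310666833464}{295895253581}$ ($J = \left(269221 \left(- \frac{1}{737623}\right) + \left(-21107 - 2095\right) \frac{1}{401147}\right) - 285551 = \left(- \frac{269221}{737623} - \frac{23202}{401147}\right) - 285551 = - \frac{125111525333}{295895253581} - 285551 = - \frac{84493310666833464}{295895253581} \approx -2.8555 \cdot 10^{5}$)
$J - 2530944 = - \frac{84493310666833464}{295895253581} - 2530944 = - \frac{833387627346143928}{295895253581}$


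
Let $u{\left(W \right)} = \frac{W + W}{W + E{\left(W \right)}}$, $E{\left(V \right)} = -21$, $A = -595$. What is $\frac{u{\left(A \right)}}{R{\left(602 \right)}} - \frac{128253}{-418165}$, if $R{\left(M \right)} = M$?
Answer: $\frac{312064499}{1006941320} \approx 0.30991$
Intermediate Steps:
$u{\left(W \right)} = \frac{2 W}{-21 + W}$ ($u{\left(W \right)} = \frac{W + W}{W - 21} = \frac{2 W}{-21 + W}$)
$\frac{u{\left(A \right)}}{R{\left(602 \right)}} - \frac{128253}{-418165} = \frac{2 \left(-595\right) \frac{1}{-21 - 595}}{602} - \frac{128253}{-418165} = 2 \left(-595\right) \frac{1}{-616} \cdot \frac{1}{602} - - \frac{128253}{418165} = 2 \left(-595\right) \left(- \frac{1}{616}\right) \frac{1}{602} + \frac{128253}{418165} = \frac{85}{44} \cdot \frac{1}{602} + \frac{128253}{418165} = \frac{85}{26488} + \frac{128253}{418165} = \frac{312064499}{1006941320}$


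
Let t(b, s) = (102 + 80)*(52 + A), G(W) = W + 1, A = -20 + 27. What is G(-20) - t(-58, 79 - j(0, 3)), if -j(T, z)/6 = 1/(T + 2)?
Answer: -10757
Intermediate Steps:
j(T, z) = -6/(2 + T) (j(T, z) = -6/(T + 2) = -6/(2 + T))
A = 7
G(W) = 1 + W
t(b, s) = 10738 (t(b, s) = (102 + 80)*(52 + 7) = 182*59 = 10738)
G(-20) - t(-58, 79 - j(0, 3)) = (1 - 20) - 1*10738 = -19 - 10738 = -10757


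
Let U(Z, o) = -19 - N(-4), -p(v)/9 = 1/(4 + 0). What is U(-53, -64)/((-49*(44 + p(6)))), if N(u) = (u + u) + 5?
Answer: 64/8183 ≈ 0.0078211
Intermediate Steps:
N(u) = 5 + 2*u (N(u) = 2*u + 5 = 5 + 2*u)
p(v) = -9/4 (p(v) = -9/(4 + 0) = -9/4)
U(Z, o) = -16 (U(Z, o) = -19 - (5 + 2*(-4)) = -19 - (5 - 8) = -19 - 1*(-3) = -19 + 3 = -16)
U(-53, -64)/((-49*(44 + p(6)))) = -16*(-1/(49*(44 - 9/4))) = -16/((-49*167/4)) = -16/(-8183/4) = -16*(-4/8183) = 64/8183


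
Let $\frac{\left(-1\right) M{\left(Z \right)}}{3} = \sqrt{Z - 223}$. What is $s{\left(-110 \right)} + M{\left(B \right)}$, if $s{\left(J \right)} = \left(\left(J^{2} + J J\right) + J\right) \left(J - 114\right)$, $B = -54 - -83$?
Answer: $-5396160 - 3 i \sqrt{194} \approx -5.3962 \cdot 10^{6} - 41.785 i$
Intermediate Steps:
$B = 29$ ($B = -54 + 83 = 29$)
$s{\left(J \right)} = \left(-114 + J\right) \left(J + 2 J^{2}\right)$ ($s{\left(J \right)} = \left(\left(J^{2} + J^{2}\right) + J\right) \left(-114 + J\right) = \left(2 J^{2} + J\right) \left(-114 + J\right) = \left(J + 2 J^{2}\right) \left(-114 + J\right) = \left(-114 + J\right) \left(J + 2 J^{2}\right)$)
$M{\left(Z \right)} = - 3 \sqrt{-223 + Z}$ ($M{\left(Z \right)} = - 3 \sqrt{Z - 223} = - 3 \sqrt{-223 + Z}$)
$s{\left(-110 \right)} + M{\left(B \right)} = - 110 \left(-114 - -24970 + 2 \left(-110\right)^{2}\right) - 3 \sqrt{-223 + 29} = - 110 \left(-114 + 24970 + 2 \cdot 12100\right) - 3 \sqrt{-194} = - 110 \left(-114 + 24970 + 24200\right) - 3 i \sqrt{194} = \left(-110\right) 49056 - 3 i \sqrt{194} = -5396160 - 3 i \sqrt{194}$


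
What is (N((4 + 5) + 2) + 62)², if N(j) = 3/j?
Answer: 469225/121 ≈ 3877.9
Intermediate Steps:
(N((4 + 5) + 2) + 62)² = (3/((4 + 5) + 2) + 62)² = (3/(9 + 2) + 62)² = (3/11 + 62)² = (685/11)² = 469225/121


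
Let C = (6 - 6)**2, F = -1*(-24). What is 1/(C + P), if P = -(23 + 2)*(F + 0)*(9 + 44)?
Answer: -1/31800 ≈ -3.1447e-5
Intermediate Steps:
F = 24
C = 0 (C = 0**2 = 0)
P = -31800 (P = -(23 + 2)*(24 + 0)*(9 + 44) = -25*24*53 = -600*53 = -1*31800 = -31800)
1/(C + P) = 1/(0 - 31800) = 1/(-31800) = -1/31800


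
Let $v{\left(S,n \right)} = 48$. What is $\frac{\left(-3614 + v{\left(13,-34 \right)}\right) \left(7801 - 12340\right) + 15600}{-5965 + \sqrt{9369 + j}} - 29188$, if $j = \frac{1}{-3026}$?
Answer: $- \frac{381583414146664}{11960048473} - \frac{1800186 \sqrt{85788894418}}{11960048473} \approx -31949.0$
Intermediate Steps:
$j = - \frac{1}{3026} \approx -0.00033047$
$\frac{\left(-3614 + v{\left(13,-34 \right)}\right) \left(7801 - 12340\right) + 15600}{-5965 + \sqrt{9369 + j}} - 29188 = \frac{\left(-3614 + 48\right) \left(7801 - 12340\right) + 15600}{-5965 + \sqrt{9369 - \frac{1}{3026}}} - 29188 = \frac{\left(-3566\right) \left(-4539\right) + 15600}{-5965 + \sqrt{\frac{28350593}{3026}}} - 29188 = \frac{16186074 + 15600}{-5965 + \frac{\sqrt{85788894418}}{3026}} - 29188 = \frac{16201674}{-5965 + \frac{\sqrt{85788894418}}{3026}} - 29188 = -29188 + \frac{16201674}{-5965 + \frac{\sqrt{85788894418}}{3026}}$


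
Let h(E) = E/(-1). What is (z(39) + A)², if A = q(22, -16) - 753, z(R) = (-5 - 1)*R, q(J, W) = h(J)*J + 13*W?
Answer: 2819041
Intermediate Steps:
h(E) = -E (h(E) = E*(-1) = -E)
q(J, W) = -J² + 13*W (q(J, W) = (-J)*J + 13*W = -J² + 13*W)
z(R) = -6*R
A = -1445 (A = (-1*22² + 13*(-16)) - 753 = (-1*484 - 208) - 753 = (-484 - 208) - 753 = -692 - 753 = -1445)
(z(39) + A)² = (-6*39 - 1445)² = (-234 - 1445)² = (-1679)² = 2819041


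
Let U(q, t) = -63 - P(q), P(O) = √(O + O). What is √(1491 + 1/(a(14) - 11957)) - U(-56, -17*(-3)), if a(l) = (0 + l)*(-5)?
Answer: 63 + 4*√13479452682/12027 + 4*I*√7 ≈ 101.61 + 10.583*I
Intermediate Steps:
P(O) = √2*√O (P(O) = √(2*O) = √2*√O)
a(l) = -5*l (a(l) = l*(-5) = -5*l)
U(q, t) = -63 - √2*√q
√(1491 + 1/(a(14) - 11957)) - U(-56, -17*(-3)) = √(1491 + 1/(-5*14 - 11957)) - (-63 - √2*√(-56)) = √(1491 + 1/(-70 - 11957)) - (-63 - √2*2*I*√14) = √(1491 + 1/(-12027)) - (-63 - 4*I*√7) = √(1491 - 1/12027) + (63 + 4*I*√7) = √(17932256/12027) + (63 + 4*I*√7) = 4*√13479452682/12027 + (63 + 4*I*√7) = 63 + 4*√13479452682/12027 + 4*I*√7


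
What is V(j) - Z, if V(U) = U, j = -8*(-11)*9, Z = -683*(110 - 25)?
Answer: 58847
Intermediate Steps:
Z = -58055 (Z = -683*85 = -58055)
j = 792 (j = 88*9 = 792)
V(j) - Z = 792 - 1*(-58055) = 792 + 58055 = 58847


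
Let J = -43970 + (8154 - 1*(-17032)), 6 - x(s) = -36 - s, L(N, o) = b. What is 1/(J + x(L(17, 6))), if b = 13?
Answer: -1/18729 ≈ -5.3393e-5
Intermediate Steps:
L(N, o) = 13
x(s) = 42 + s (x(s) = 6 - (-36 - s) = 6 + (36 + s) = 42 + s)
J = -18784 (J = -43970 + (8154 + 17032) = -43970 + 25186 = -18784)
1/(J + x(L(17, 6))) = 1/(-18784 + (42 + 13)) = 1/(-18784 + 55) = 1/(-18729) = -1/18729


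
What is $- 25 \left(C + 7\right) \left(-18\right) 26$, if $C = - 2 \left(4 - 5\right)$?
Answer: $105300$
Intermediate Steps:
$C = 2$ ($C = \left(-2\right) \left(-1\right) = 2$)
$- 25 \left(C + 7\right) \left(-18\right) 26 = - 25 \left(2 + 7\right) \left(-18\right) 26 = \left(-25\right) 9 \left(-18\right) 26 = \left(-225\right) \left(-18\right) 26 = 4050 \cdot 26 = 105300$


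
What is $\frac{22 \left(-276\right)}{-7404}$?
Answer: $\frac{506}{617} \approx 0.8201$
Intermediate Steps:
$\frac{22 \left(-276\right)}{-7404} = \left(-6072\right) \left(- \frac{1}{7404}\right) = \frac{506}{617}$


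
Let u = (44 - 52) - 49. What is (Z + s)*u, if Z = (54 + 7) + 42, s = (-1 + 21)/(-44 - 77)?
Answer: -709251/121 ≈ -5861.6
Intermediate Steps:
u = -57 (u = -8 - 49 = -57)
s = -20/121 (s = 20/(-121) = 20*(-1/121) = -20/121 ≈ -0.16529)
Z = 103 (Z = 61 + 42 = 103)
(Z + s)*u = (103 - 20/121)*(-57) = (12443/121)*(-57) = -709251/121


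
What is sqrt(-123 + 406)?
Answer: sqrt(283) ≈ 16.823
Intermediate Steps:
sqrt(-123 + 406) = sqrt(283)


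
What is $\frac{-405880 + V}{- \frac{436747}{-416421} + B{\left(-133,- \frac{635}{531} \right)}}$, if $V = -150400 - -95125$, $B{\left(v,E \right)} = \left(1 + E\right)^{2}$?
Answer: $- \frac{222824177997885}{525307121} \approx -4.2418 \cdot 10^{5}$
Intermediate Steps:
$V = -55275$ ($V = -150400 + 95125 = -55275$)
$\frac{-405880 + V}{- \frac{436747}{-416421} + B{\left(-133,- \frac{635}{531} \right)}} = \frac{-405880 - 55275}{- \frac{436747}{-416421} + \left(1 - \frac{635}{531}\right)^{2}} = - \frac{461155}{\left(-436747\right) \left(- \frac{1}{416421}\right) + \left(1 - \frac{635}{531}\right)^{2}} = - \frac{461155}{\frac{436747}{416421} + \left(1 - \frac{635}{531}\right)^{2}} = - \frac{461155}{\frac{436747}{416421} + \left(- \frac{104}{531}\right)^{2}} = - \frac{461155}{\frac{436747}{416421} + \frac{10816}{281961}} = - \frac{461155}{\frac{525307121}{483187167}} = \left(-461155\right) \frac{483187167}{525307121} = - \frac{222824177997885}{525307121}$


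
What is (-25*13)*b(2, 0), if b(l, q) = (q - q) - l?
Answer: 650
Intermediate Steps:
b(l, q) = -l (b(l, q) = 0 - l = -l)
(-25*13)*b(2, 0) = (-25*13)*(-1*2) = -325*(-2) = 650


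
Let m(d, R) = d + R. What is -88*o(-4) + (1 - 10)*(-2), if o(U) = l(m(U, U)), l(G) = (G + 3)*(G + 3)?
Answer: -2182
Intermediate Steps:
m(d, R) = R + d
l(G) = (3 + G)² (l(G) = (3 + G)*(3 + G) = (3 + G)²)
o(U) = (3 + 2*U)² (o(U) = (3 + (U + U))² = (3 + 2*U)²)
-88*o(-4) + (1 - 10)*(-2) = -88*(3 + 2*(-4))² + (1 - 10)*(-2) = -88*(3 - 8)² - 9*(-2) = -88*(-5)² + 18 = -88*25 + 18 = -2200 + 18 = -2182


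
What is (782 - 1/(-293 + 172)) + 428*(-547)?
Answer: -28233413/121 ≈ -2.3333e+5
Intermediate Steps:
(782 - 1/(-293 + 172)) + 428*(-547) = (782 - 1/(-121)) - 234116 = (782 - 1*(-1/121)) - 234116 = (782 + 1/121) - 234116 = 94623/121 - 234116 = -28233413/121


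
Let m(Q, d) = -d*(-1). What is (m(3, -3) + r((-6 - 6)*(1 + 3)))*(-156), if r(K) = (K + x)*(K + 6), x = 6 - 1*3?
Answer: -294372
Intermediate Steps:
x = 3 (x = 6 - 3 = 3)
r(K) = (3 + K)*(6 + K) (r(K) = (K + 3)*(K + 6) = (3 + K)*(6 + K))
m(Q, d) = d
(m(3, -3) + r((-6 - 6)*(1 + 3)))*(-156) = (-3 + (18 + ((-6 - 6)*(1 + 3))² + 9*((-6 - 6)*(1 + 3))))*(-156) = (-3 + (18 + (-12*4)² + 9*(-12*4)))*(-156) = (-3 + (18 + (-48)² + 9*(-48)))*(-156) = (-3 + (18 + 2304 - 432))*(-156) = (-3 + 1890)*(-156) = 1887*(-156) = -294372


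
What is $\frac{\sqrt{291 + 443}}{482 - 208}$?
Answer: $\frac{\sqrt{734}}{274} \approx 0.098878$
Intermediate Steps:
$\frac{\sqrt{291 + 443}}{482 - 208} = \frac{\sqrt{734}}{274}$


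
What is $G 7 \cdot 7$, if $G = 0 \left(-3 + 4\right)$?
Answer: $0$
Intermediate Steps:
$G = 0$ ($G = 0 \cdot 1 = 0$)
$G 7 \cdot 7 = 0 \cdot 7 \cdot 7 = 0 \cdot 7 = 0$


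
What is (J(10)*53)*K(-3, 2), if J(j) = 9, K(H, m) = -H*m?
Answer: 2862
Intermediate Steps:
K(H, m) = -H*m
(J(10)*53)*K(-3, 2) = (9*53)*(-1*(-3)*2) = 477*6 = 2862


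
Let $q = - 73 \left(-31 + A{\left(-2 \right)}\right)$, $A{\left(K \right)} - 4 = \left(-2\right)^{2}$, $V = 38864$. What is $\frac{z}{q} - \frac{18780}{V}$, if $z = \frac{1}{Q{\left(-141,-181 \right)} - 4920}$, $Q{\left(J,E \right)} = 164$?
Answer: $- \frac{4686388237}{9698175998} \approx -0.48322$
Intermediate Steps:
$A{\left(K \right)} = 8$ ($A{\left(K \right)} = 4 + \left(-2\right)^{2} = 4 + 4 = 8$)
$z = - \frac{1}{4756}$ ($z = \frac{1}{164 - 4920} = \frac{1}{-4756} = - \frac{1}{4756} \approx -0.00021026$)
$q = 1679$ ($q = - 73 \left(-31 + 8\right) = \left(-73\right) \left(-23\right) = 1679$)
$\frac{z}{q} - \frac{18780}{V} = - \frac{1}{4756 \cdot 1679} - \frac{18780}{38864} = \left(- \frac{1}{4756}\right) \frac{1}{1679} - \frac{4695}{9716} = - \frac{1}{7985324} - \frac{4695}{9716} = - \frac{4686388237}{9698175998}$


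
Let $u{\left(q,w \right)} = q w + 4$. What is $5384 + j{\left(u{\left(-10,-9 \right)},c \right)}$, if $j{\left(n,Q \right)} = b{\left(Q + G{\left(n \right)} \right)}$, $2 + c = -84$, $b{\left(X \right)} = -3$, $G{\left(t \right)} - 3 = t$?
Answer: $5381$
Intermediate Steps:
$G{\left(t \right)} = 3 + t$
$u{\left(q,w \right)} = 4 + q w$
$c = -86$ ($c = -2 - 84 = -86$)
$j{\left(n,Q \right)} = -3$
$5384 + j{\left(u{\left(-10,-9 \right)},c \right)} = 5384 - 3 = 5381$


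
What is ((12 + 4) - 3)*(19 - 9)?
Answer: 130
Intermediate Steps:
((12 + 4) - 3)*(19 - 9) = (16 - 3)*10 = 13*10 = 130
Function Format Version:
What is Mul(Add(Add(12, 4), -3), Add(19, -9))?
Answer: 130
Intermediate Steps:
Mul(Add(Add(12, 4), -3), Add(19, -9)) = Mul(Add(16, -3), 10) = Mul(13, 10) = 130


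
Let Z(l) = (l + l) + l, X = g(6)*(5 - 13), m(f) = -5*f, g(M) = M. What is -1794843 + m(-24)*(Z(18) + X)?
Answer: -1794123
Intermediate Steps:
X = -48 (X = 6*(5 - 13) = 6*(-8) = -48)
Z(l) = 3*l (Z(l) = 2*l + l = 3*l)
-1794843 + m(-24)*(Z(18) + X) = -1794843 + (-5*(-24))*(3*18 - 48) = -1794843 + 120*(54 - 48) = -1794843 + 120*6 = -1794843 + 720 = -1794123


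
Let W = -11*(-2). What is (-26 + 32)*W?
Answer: 132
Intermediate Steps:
W = 22
(-26 + 32)*W = (-26 + 32)*22 = 6*22 = 132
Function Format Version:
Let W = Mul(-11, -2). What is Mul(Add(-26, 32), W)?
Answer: 132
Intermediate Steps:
W = 22
Mul(Add(-26, 32), W) = Mul(Add(-26, 32), 22) = Mul(6, 22) = 132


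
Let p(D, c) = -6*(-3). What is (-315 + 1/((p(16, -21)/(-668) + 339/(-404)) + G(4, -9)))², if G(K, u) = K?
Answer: 4427098779383809/44707296481 ≈ 99024.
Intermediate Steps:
p(D, c) = 18
(-315 + 1/((p(16, -21)/(-668) + 339/(-404)) + G(4, -9)))² = (-315 + 1/((18/(-668) + 339/(-404)) + 4))² = (-315 + 1/((18*(-1/668) + 339*(-1/404)) + 4))² = (-315 + 1/((-9/334 - 339/404) + 4))² = (-315 + 1/(-58431/67468 + 4))² = (-315 + 1/(211441/67468))² = (-315 + 67468/211441)² = (-66536447/211441)² = 4427098779383809/44707296481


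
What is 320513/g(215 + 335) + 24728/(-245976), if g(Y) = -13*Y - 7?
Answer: -9876935498/220056279 ≈ -44.884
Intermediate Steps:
g(Y) = -7 - 13*Y
320513/g(215 + 335) + 24728/(-245976) = 320513/(-7 - 13*(215 + 335)) + 24728/(-245976) = 320513/(-7 - 13*550) + 24728*(-1/245976) = 320513/(-7 - 7150) - 3091/30747 = 320513/(-7157) - 3091/30747 = 320513*(-1/7157) - 3091/30747 = -320513/7157 - 3091/30747 = -9876935498/220056279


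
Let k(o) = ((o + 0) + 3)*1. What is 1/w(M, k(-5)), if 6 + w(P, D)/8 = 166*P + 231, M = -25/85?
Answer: 17/23960 ≈ 0.00070952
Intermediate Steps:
M = -5/17 (M = -25*1/85 = -5/17 ≈ -0.29412)
k(o) = 3 + o (k(o) = (o + 3)*1 = (3 + o)*1 = 3 + o)
w(P, D) = 1800 + 1328*P (w(P, D) = -48 + 8*(166*P + 231) = -48 + 8*(231 + 166*P) = -48 + (1848 + 1328*P) = 1800 + 1328*P)
1/w(M, k(-5)) = 1/(1800 + 1328*(-5/17)) = 1/(1800 - 6640/17) = 1/(23960/17) = 17/23960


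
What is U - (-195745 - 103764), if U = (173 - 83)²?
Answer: 307609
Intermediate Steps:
U = 8100 (U = 90² = 8100)
U - (-195745 - 103764) = 8100 - (-195745 - 103764) = 8100 - 1*(-299509) = 8100 + 299509 = 307609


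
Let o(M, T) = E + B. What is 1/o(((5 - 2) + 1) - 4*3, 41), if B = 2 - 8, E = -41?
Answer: -1/47 ≈ -0.021277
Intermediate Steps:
B = -6
o(M, T) = -47 (o(M, T) = -41 - 6 = -47)
1/o(((5 - 2) + 1) - 4*3, 41) = 1/(-47) = -1/47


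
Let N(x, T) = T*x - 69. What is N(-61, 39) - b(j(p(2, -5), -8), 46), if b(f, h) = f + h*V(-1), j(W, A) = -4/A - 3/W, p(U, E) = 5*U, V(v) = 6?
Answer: -13621/5 ≈ -2724.2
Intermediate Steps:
N(x, T) = -69 + T*x
b(f, h) = f + 6*h (b(f, h) = f + h*6 = f + 6*h)
N(-61, 39) - b(j(p(2, -5), -8), 46) = (-69 + 39*(-61)) - ((-4/(-8) - 3/(5*2)) + 6*46) = (-69 - 2379) - ((-4*(-⅛) - 3/10) + 276) = -2448 - ((½ - 3*⅒) + 276) = -2448 - ((½ - 3/10) + 276) = -2448 - (⅕ + 276) = -2448 - 1*1381/5 = -2448 - 1381/5 = -13621/5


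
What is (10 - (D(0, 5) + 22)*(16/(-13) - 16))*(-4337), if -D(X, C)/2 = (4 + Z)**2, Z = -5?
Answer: -19993570/13 ≈ -1.5380e+6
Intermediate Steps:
D(X, C) = -2 (D(X, C) = -2*(4 - 5)**2 = -2*(-1)**2 = -2*1 = -2)
(10 - (D(0, 5) + 22)*(16/(-13) - 16))*(-4337) = (10 - (-2 + 22)*(16/(-13) - 16))*(-4337) = (10 - 20*(16*(-1/13) - 16))*(-4337) = (10 - 20*(-16/13 - 16))*(-4337) = (10 - 20*(-224)/13)*(-4337) = (10 - 1*(-4480/13))*(-4337) = (10 + 4480/13)*(-4337) = (4610/13)*(-4337) = -19993570/13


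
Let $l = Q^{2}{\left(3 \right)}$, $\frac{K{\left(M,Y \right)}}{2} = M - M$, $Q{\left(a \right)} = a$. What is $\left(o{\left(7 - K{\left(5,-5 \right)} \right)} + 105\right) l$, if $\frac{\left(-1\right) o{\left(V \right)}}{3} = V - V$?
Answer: $945$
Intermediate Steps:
$K{\left(M,Y \right)} = 0$ ($K{\left(M,Y \right)} = 2 \left(M - M\right) = 2 \cdot 0 = 0$)
$o{\left(V \right)} = 0$ ($o{\left(V \right)} = - 3 \left(V - V\right) = \left(-3\right) 0 = 0$)
$l = 9$ ($l = 3^{2} = 9$)
$\left(o{\left(7 - K{\left(5,-5 \right)} \right)} + 105\right) l = \left(0 + 105\right) 9 = 105 \cdot 9 = 945$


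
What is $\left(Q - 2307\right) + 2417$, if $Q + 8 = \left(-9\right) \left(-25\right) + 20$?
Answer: $347$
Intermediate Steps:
$Q = 237$ ($Q = -8 + \left(\left(-9\right) \left(-25\right) + 20\right) = -8 + \left(225 + 20\right) = -8 + 245 = 237$)
$\left(Q - 2307\right) + 2417 = \left(237 - 2307\right) + 2417 = -2070 + 2417 = 347$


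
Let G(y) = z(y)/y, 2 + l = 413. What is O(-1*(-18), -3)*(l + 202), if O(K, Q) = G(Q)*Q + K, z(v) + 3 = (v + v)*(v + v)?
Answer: 31263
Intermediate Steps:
l = 411 (l = -2 + 413 = 411)
z(v) = -3 + 4*v² (z(v) = -3 + (v + v)*(v + v) = -3 + (2*v)*(2*v) = -3 + 4*v²)
G(y) = (-3 + 4*y²)/y
O(K, Q) = K + Q*(-3/Q + 4*Q) (O(K, Q) = (-3/Q + 4*Q)*Q + K = Q*(-3/Q + 4*Q) + K = K + Q*(-3/Q + 4*Q))
O(-1*(-18), -3)*(l + 202) = (-3 - 1*(-18) + 4*(-3)²)*(411 + 202) = (-3 + 18 + 4*9)*613 = (-3 + 18 + 36)*613 = 51*613 = 31263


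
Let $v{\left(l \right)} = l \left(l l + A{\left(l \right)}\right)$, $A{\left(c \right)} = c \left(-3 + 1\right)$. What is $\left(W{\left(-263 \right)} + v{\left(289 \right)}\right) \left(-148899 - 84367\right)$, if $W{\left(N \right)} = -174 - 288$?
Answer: $-5591401182290$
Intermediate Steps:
$A{\left(c \right)} = - 2 c$ ($A{\left(c \right)} = c \left(-2\right) = - 2 c$)
$v{\left(l \right)} = l \left(l^{2} - 2 l\right)$ ($v{\left(l \right)} = l \left(l l - 2 l\right) = l \left(l^{2} - 2 l\right)$)
$W{\left(N \right)} = -462$
$\left(W{\left(-263 \right)} + v{\left(289 \right)}\right) \left(-148899 - 84367\right) = \left(-462 + 289^{2} \left(-2 + 289\right)\right) \left(-148899 - 84367\right) = \left(-462 + 83521 \cdot 287\right) \left(-233266\right) = \left(-462 + 23970527\right) \left(-233266\right) = 23970065 \left(-233266\right) = -5591401182290$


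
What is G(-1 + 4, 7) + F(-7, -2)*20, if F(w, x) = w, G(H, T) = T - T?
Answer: -140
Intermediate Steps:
G(H, T) = 0
G(-1 + 4, 7) + F(-7, -2)*20 = 0 - 7*20 = 0 - 140 = -140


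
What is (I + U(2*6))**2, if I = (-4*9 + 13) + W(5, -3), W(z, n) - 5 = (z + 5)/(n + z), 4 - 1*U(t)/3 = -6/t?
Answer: 1/4 ≈ 0.25000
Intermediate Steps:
U(t) = 12 + 18/t (U(t) = 12 - (-18)/t = 12 + 18/t)
W(z, n) = 5 + (5 + z)/(n + z) (W(z, n) = 5 + (z + 5)/(n + z) = 5 + (5 + z)/(n + z))
I = -13 (I = (-4*9 + 13) + (5 + 5*(-3) + 6*5)/(-3 + 5) = (-36 + 13) + (5 - 15 + 30)/2 = -23 + (1/2)*20 = -23 + 10 = -13)
(I + U(2*6))**2 = (-13 + (12 + 18/((2*6))))**2 = (-13 + (12 + 18/12))**2 = (-13 + (12 + 18*(1/12)))**2 = (-13 + (12 + 3/2))**2 = (-13 + 27/2)**2 = (1/2)**2 = 1/4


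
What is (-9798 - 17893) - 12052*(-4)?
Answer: 20517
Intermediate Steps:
(-9798 - 17893) - 12052*(-4) = -27691 + 48208 = 20517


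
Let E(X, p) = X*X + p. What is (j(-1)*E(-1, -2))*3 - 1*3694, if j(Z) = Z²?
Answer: -3697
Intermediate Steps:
E(X, p) = p + X² (E(X, p) = X² + p = p + X²)
(j(-1)*E(-1, -2))*3 - 1*3694 = ((-1)²*(-2 + (-1)²))*3 - 1*3694 = (1*(-2 + 1))*3 - 3694 = (1*(-1))*3 - 3694 = -1*3 - 3694 = -3 - 3694 = -3697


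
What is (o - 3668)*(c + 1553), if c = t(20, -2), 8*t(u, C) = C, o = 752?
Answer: -4527819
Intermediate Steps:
t(u, C) = C/8
c = -1/4 (c = (1/8)*(-2) = -1/4 ≈ -0.25000)
(o - 3668)*(c + 1553) = (752 - 3668)*(-1/4 + 1553) = -2916*6211/4 = -4527819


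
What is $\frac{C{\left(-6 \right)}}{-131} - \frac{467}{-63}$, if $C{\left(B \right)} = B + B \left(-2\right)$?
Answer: $\frac{60799}{8253} \approx 7.3669$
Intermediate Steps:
$C{\left(B \right)} = - B$ ($C{\left(B \right)} = B - 2 B = - B$)
$\frac{C{\left(-6 \right)}}{-131} - \frac{467}{-63} = \frac{\left(-1\right) \left(-6\right)}{-131} - \frac{467}{-63} = 6 \left(- \frac{1}{131}\right) - - \frac{467}{63} = - \frac{6}{131} + \frac{467}{63} = \frac{60799}{8253}$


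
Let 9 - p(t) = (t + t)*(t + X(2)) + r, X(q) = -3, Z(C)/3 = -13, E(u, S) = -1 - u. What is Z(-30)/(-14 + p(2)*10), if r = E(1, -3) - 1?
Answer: -39/146 ≈ -0.26712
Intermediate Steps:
Z(C) = -39 (Z(C) = 3*(-13) = -39)
r = -3 (r = (-1 - 1*1) - 1 = (-1 - 1) - 1 = -2 - 1 = -3)
p(t) = 12 - 2*t*(-3 + t) (p(t) = 9 - ((t + t)*(t - 3) - 3) = 9 - ((2*t)*(-3 + t) - 3) = 9 - (2*t*(-3 + t) - 3) = 9 - (-3 + 2*t*(-3 + t)) = 9 + (3 - 2*t*(-3 + t)) = 12 - 2*t*(-3 + t))
Z(-30)/(-14 + p(2)*10) = -39/(-14 + (12 - 2*2² + 6*2)*10) = -39/(-14 + (12 - 2*4 + 12)*10) = -39/(-14 + (12 - 8 + 12)*10) = -39/(-14 + 16*10) = -39/(-14 + 160) = -39/146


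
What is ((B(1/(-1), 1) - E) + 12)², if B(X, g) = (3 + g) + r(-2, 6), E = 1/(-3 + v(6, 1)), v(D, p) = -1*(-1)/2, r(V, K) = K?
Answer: 12544/25 ≈ 501.76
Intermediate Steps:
v(D, p) = ½ (v(D, p) = 1*(½) = ½)
E = -⅖ (E = 1/(-3 + ½) = 1/(-5/2) = -⅖ ≈ -0.40000)
B(X, g) = 9 + g (B(X, g) = (3 + g) + 6 = 9 + g)
((B(1/(-1), 1) - E) + 12)² = (((9 + 1) - 1*(-⅖)) + 12)² = ((10 + ⅖) + 12)² = (52/5 + 12)² = (112/5)² = 12544/25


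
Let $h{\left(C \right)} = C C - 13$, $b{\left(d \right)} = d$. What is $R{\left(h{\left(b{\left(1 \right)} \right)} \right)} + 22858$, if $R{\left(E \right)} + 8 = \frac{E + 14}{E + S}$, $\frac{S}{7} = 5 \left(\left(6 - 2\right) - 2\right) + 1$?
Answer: $\frac{1485252}{65} \approx 22850.0$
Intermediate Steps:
$S = 77$ ($S = 7 \left(5 \left(\left(6 - 2\right) - 2\right) + 1\right) = 7 \left(5 \left(4 - 2\right) + 1\right) = 7 \left(5 \cdot 2 + 1\right) = 7 \left(10 + 1\right) = 7 \cdot 11 = 77$)
$h{\left(C \right)} = -13 + C^{2}$ ($h{\left(C \right)} = C^{2} - 13 = -13 + C^{2}$)
$R{\left(E \right)} = -8 + \frac{14 + E}{77 + E}$ ($R{\left(E \right)} = -8 + \frac{E + 14}{E + 77} = -8 + \frac{14 + E}{77 + E}$)
$R{\left(h{\left(b{\left(1 \right)} \right)} \right)} + 22858 = \frac{7 \left(-86 - \left(-13 + 1^{2}\right)\right)}{77 - \left(13 - 1^{2}\right)} + 22858 = \frac{7 \left(-86 - \left(-13 + 1\right)\right)}{77 + \left(-13 + 1\right)} + 22858 = \frac{7 \left(-86 - -12\right)}{77 - 12} + 22858 = \frac{7 \left(-86 + 12\right)}{65} + 22858 = 7 \cdot \frac{1}{65} \left(-74\right) + 22858 = - \frac{518}{65} + 22858 = \frac{1485252}{65}$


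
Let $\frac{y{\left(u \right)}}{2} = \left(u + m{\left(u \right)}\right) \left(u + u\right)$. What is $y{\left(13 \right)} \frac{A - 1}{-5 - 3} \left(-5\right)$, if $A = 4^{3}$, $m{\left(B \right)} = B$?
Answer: $53235$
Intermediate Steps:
$A = 64$
$y{\left(u \right)} = 8 u^{2}$ ($y{\left(u \right)} = 2 \left(u + u\right) \left(u + u\right) = 2 \cdot 2 u 2 u = 2 \cdot 4 u^{2} = 8 u^{2}$)
$y{\left(13 \right)} \frac{A - 1}{-5 - 3} \left(-5\right) = 8 \cdot 13^{2} \frac{64 - 1}{-5 - 3} \left(-5\right) = 8 \cdot 169 \frac{63}{-8} \left(-5\right) = 1352 \cdot 63 \left(- \frac{1}{8}\right) \left(-5\right) = 1352 \left(\left(- \frac{63}{8}\right) \left(-5\right)\right) = 1352 \cdot \frac{315}{8} = 53235$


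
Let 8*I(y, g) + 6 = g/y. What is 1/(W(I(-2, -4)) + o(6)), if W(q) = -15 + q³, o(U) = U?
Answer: -8/73 ≈ -0.10959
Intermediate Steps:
I(y, g) = -¾ + g/(8*y) (I(y, g) = -¾ + (g/y)/8 = -¾ + g/(8*y))
1/(W(I(-2, -4)) + o(6)) = 1/((-15 + ((⅛)*(-4 - 6*(-2))/(-2))³) + 6) = 1/((-15 + ((⅛)*(-½)*(-4 + 12))³) + 6) = 1/((-15 + ((⅛)*(-½)*8)³) + 6) = 1/((-15 + (-½)³) + 6) = 1/((-15 - ⅛) + 6) = 1/(-121/8 + 6) = 1/(-73/8) = -8/73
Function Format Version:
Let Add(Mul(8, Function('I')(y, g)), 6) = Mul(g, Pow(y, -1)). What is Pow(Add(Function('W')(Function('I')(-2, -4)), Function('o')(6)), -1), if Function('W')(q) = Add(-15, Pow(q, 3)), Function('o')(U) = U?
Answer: Rational(-8, 73) ≈ -0.10959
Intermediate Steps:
Function('I')(y, g) = Add(Rational(-3, 4), Mul(Rational(1, 8), g, Pow(y, -1))) (Function('I')(y, g) = Add(Rational(-3, 4), Mul(Rational(1, 8), Mul(g, Pow(y, -1)))) = Add(Rational(-3, 4), Mul(Rational(1, 8), g, Pow(y, -1))))
Pow(Add(Function('W')(Function('I')(-2, -4)), Function('o')(6)), -1) = Pow(Add(Add(-15, Pow(Mul(Rational(1, 8), Pow(-2, -1), Add(-4, Mul(-6, -2))), 3)), 6), -1) = Pow(Add(Add(-15, Pow(Mul(Rational(1, 8), Rational(-1, 2), Add(-4, 12)), 3)), 6), -1) = Pow(Add(Add(-15, Pow(Mul(Rational(1, 8), Rational(-1, 2), 8), 3)), 6), -1) = Pow(Add(Add(-15, Pow(Rational(-1, 2), 3)), 6), -1) = Pow(Add(Add(-15, Rational(-1, 8)), 6), -1) = Pow(Add(Rational(-121, 8), 6), -1) = Pow(Rational(-73, 8), -1) = Rational(-8, 73)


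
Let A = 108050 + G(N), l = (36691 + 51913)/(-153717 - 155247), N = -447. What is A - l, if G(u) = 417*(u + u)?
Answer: -20449378117/77241 ≈ -2.6475e+5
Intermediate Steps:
G(u) = 834*u (G(u) = 417*(2*u) = 834*u)
l = -22151/77241 (l = 88604/(-308964) = 88604*(-1/308964) = -22151/77241 ≈ -0.28678)
A = -264748 (A = 108050 + 834*(-447) = 108050 - 372798 = -264748)
A - l = -264748 - 1*(-22151/77241) = -264748 + 22151/77241 = -20449378117/77241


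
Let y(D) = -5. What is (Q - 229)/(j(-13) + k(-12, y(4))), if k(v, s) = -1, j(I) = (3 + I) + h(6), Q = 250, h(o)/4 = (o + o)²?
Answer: 21/565 ≈ 0.037168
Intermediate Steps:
h(o) = 16*o² (h(o) = 4*(o + o)² = 4*(2*o)² = 4*(4*o²) = 16*o²)
j(I) = 579 + I (j(I) = (3 + I) + 16*6² = (3 + I) + 16*36 = (3 + I) + 576 = 579 + I)
(Q - 229)/(j(-13) + k(-12, y(4))) = (250 - 229)/((579 - 13) - 1) = 21/(566 - 1) = 21/565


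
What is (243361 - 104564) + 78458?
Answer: 217255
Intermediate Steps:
(243361 - 104564) + 78458 = 138797 + 78458 = 217255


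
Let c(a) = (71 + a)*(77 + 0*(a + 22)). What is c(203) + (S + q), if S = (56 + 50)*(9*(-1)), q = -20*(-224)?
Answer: 24624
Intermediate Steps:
q = 4480
S = -954 (S = 106*(-9) = -954)
c(a) = 5467 + 77*a (c(a) = (71 + a)*(77 + 0*(22 + a)) = (71 + a)*(77 + 0) = (71 + a)*77 = 5467 + 77*a)
c(203) + (S + q) = (5467 + 77*203) + (-954 + 4480) = (5467 + 15631) + 3526 = 21098 + 3526 = 24624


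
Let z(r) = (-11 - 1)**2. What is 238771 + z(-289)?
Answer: 238915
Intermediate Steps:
z(r) = 144 (z(r) = (-12)**2 = 144)
238771 + z(-289) = 238771 + 144 = 238915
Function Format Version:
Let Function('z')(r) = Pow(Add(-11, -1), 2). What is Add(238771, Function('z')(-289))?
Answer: 238915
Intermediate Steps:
Function('z')(r) = 144 (Function('z')(r) = Pow(-12, 2) = 144)
Add(238771, Function('z')(-289)) = Add(238771, 144) = 238915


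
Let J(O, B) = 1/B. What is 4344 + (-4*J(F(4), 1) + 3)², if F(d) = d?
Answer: 4345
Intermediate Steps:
4344 + (-4*J(F(4), 1) + 3)² = 4344 + (-4/1 + 3)² = 4344 + (-4*1 + 3)² = 4344 + (-4 + 3)² = 4344 + (-1)² = 4344 + 1 = 4345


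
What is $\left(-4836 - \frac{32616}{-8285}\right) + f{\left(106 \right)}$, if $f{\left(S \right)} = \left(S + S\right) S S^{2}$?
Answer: $\frac{2091884289076}{8285} \approx 2.5249 \cdot 10^{8}$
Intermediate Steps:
$f{\left(S \right)} = 2 S^{4}$ ($f{\left(S \right)} = 2 S S S^{2} = 2 S^{2} S^{2} = 2 S^{4}$)
$\left(-4836 - \frac{32616}{-8285}\right) + f{\left(106 \right)} = \left(-4836 - \frac{32616}{-8285}\right) + 2 \cdot 106^{4} = \left(-4836 - - \frac{32616}{8285}\right) + 2 \cdot 126247696 = \left(-4836 + \frac{32616}{8285}\right) + 252495392 = - \frac{40033644}{8285} + 252495392 = \frac{2091884289076}{8285}$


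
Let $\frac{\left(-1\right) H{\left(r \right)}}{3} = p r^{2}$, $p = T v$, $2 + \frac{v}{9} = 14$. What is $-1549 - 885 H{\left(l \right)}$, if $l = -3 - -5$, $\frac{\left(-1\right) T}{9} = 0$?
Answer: $-1549$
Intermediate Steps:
$T = 0$ ($T = \left(-9\right) 0 = 0$)
$v = 108$ ($v = -18 + 9 \cdot 14 = -18 + 126 = 108$)
$l = 2$ ($l = -3 + 5 = 2$)
$p = 0$ ($p = 0 \cdot 108 = 0$)
$H{\left(r \right)} = 0$ ($H{\left(r \right)} = - 3 \cdot 0 r^{2} = \left(-3\right) 0 = 0$)
$-1549 - 885 H{\left(l \right)} = -1549 - 0 = -1549 + 0 = -1549$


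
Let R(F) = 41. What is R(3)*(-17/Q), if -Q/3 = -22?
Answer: -697/66 ≈ -10.561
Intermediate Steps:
Q = 66 (Q = -3*(-22) = 66)
R(3)*(-17/Q) = 41*(-17/66) = -697/66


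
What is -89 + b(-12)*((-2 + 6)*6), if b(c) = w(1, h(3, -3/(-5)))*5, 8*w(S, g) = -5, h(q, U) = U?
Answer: -164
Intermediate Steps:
w(S, g) = -5/8 (w(S, g) = (⅛)*(-5) = -5/8)
b(c) = -25/8 (b(c) = -5/8*5 = -25/8)
-89 + b(-12)*((-2 + 6)*6) = -89 - 25*(-2 + 6)*6/8 = -89 - 25*6/2 = -89 - 25/8*24 = -89 - 75 = -164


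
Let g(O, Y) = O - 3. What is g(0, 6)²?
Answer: 9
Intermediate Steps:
g(O, Y) = -3 + O
g(0, 6)² = (-3 + 0)² = (-3)² = 9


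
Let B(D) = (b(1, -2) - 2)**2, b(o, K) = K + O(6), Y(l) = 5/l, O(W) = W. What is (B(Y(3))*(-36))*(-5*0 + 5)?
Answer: -720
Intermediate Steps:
b(o, K) = 6 + K (b(o, K) = K + 6 = 6 + K)
B(D) = 4 (B(D) = ((6 - 2) - 2)**2 = (4 - 2)**2 = 2**2 = 4)
(B(Y(3))*(-36))*(-5*0 + 5) = (4*(-36))*(-5*0 + 5) = -144*(0 + 5) = -144*5 = -720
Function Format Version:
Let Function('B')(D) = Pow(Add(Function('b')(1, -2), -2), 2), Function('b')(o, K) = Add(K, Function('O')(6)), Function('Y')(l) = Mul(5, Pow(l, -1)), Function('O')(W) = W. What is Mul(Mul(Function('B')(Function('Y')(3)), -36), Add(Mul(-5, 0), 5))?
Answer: -720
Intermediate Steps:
Function('b')(o, K) = Add(6, K) (Function('b')(o, K) = Add(K, 6) = Add(6, K))
Function('B')(D) = 4 (Function('B')(D) = Pow(Add(Add(6, -2), -2), 2) = Pow(Add(4, -2), 2) = Pow(2, 2) = 4)
Mul(Mul(Function('B')(Function('Y')(3)), -36), Add(Mul(-5, 0), 5)) = Mul(Mul(4, -36), Add(Mul(-5, 0), 5)) = Mul(-144, Add(0, 5)) = Mul(-144, 5) = -720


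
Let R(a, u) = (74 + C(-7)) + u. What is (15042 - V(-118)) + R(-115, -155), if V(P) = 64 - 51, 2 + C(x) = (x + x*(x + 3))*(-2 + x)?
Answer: 14757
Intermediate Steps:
C(x) = -2 + (-2 + x)*(x + x*(3 + x)) (C(x) = -2 + (x + x*(x + 3))*(-2 + x) = -2 + (x + x*(3 + x))*(-2 + x) = -2 + (-2 + x)*(x + x*(3 + x)))
R(a, u) = -117 + u (R(a, u) = (74 + (-2 + (-7)**3 - 8*(-7) + 2*(-7)**2)) + u = (74 + (-2 - 343 + 56 + 2*49)) + u = (74 + (-2 - 343 + 56 + 98)) + u = (74 - 191) + u = -117 + u)
V(P) = 13
(15042 - V(-118)) + R(-115, -155) = (15042 - 1*13) + (-117 - 155) = (15042 - 13) - 272 = 15029 - 272 = 14757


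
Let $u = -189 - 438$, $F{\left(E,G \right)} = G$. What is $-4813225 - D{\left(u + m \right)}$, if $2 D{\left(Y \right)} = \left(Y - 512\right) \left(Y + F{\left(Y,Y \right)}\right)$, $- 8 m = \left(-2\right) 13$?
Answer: $- \frac{88346385}{16} \approx -5.5216 \cdot 10^{6}$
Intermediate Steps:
$m = \frac{13}{4}$ ($m = - \frac{\left(-2\right) 13}{8} = \left(- \frac{1}{8}\right) \left(-26\right) = \frac{13}{4} \approx 3.25$)
$u = -627$ ($u = -189 - 438 = -627$)
$D{\left(Y \right)} = Y \left(-512 + Y\right)$ ($D{\left(Y \right)} = \frac{\left(Y - 512\right) \left(Y + Y\right)}{2} = \frac{\left(-512 + Y\right) 2 Y}{2} = \frac{2 Y \left(-512 + Y\right)}{2} = Y \left(-512 + Y\right)$)
$-4813225 - D{\left(u + m \right)} = -4813225 - \left(-627 + \frac{13}{4}\right) \left(-512 + \left(-627 + \frac{13}{4}\right)\right) = -4813225 - - \frac{2495 \left(-512 - \frac{2495}{4}\right)}{4} = -4813225 - \left(- \frac{2495}{4}\right) \left(- \frac{4543}{4}\right) = -4813225 - \frac{11334785}{16} = - \frac{88346385}{16}$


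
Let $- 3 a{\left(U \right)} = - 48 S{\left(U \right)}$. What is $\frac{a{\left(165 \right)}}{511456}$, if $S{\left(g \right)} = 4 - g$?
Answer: $- \frac{161}{31966} \approx -0.0050366$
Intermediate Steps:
$a{\left(U \right)} = 64 - 16 U$ ($a{\left(U \right)} = - \frac{\left(-48\right) \left(4 - U\right)}{3} = - \frac{-192 + 48 U}{3} = 64 - 16 U$)
$\frac{a{\left(165 \right)}}{511456} = \frac{64 - 2640}{511456} = \left(64 - 2640\right) \frac{1}{511456} = \left(-2576\right) \frac{1}{511456} = - \frac{161}{31966}$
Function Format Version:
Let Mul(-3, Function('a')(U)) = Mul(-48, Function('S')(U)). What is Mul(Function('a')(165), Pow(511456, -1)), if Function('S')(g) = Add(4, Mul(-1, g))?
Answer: Rational(-161, 31966) ≈ -0.0050366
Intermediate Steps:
Function('a')(U) = Add(64, Mul(-16, U)) (Function('a')(U) = Mul(Rational(-1, 3), Mul(-48, Add(4, Mul(-1, U)))) = Mul(Rational(-1, 3), Add(-192, Mul(48, U))) = Add(64, Mul(-16, U)))
Mul(Function('a')(165), Pow(511456, -1)) = Mul(Add(64, Mul(-16, 165)), Pow(511456, -1)) = Mul(Add(64, -2640), Rational(1, 511456)) = Mul(-2576, Rational(1, 511456)) = Rational(-161, 31966)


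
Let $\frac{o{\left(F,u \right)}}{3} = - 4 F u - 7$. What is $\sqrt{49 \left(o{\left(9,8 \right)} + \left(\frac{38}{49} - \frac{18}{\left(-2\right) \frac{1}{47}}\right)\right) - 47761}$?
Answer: $i \sqrt{70361} \approx 265.26 i$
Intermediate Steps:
$o{\left(F,u \right)} = -21 - 12 F u$ ($o{\left(F,u \right)} = 3 \left(- 4 F u - 7\right) = 3 \left(-7 - 4 F u\right) = -21 - 12 F u$)
$\sqrt{49 \left(o{\left(9,8 \right)} + \left(\frac{38}{49} - \frac{18}{\left(-2\right) \frac{1}{47}}\right)\right) - 47761} = \sqrt{49 \left(\left(-21 - 108 \cdot 8\right) + \left(\frac{38}{49} - \frac{18}{\left(-2\right) \frac{1}{47}}\right)\right) - 47761} = \sqrt{49 \left(\left(-21 - 864\right) - \left(- \frac{38}{49} + \frac{18}{\left(-2\right) \frac{1}{47}}\right)\right) - 47761} = \sqrt{49 \left(-885 - \left(- \frac{38}{49} + \frac{18}{- \frac{2}{47}}\right)\right) - 47761} = \sqrt{49 \left(-885 + \left(\frac{38}{49} - -423\right)\right) - 47761} = \sqrt{49 \left(-885 + \left(\frac{38}{49} + 423\right)\right) - 47761} = \sqrt{49 \left(-885 + \frac{20765}{49}\right) - 47761} = \sqrt{49 \left(- \frac{22600}{49}\right) - 47761} = \sqrt{-22600 - 47761} = \sqrt{-70361} = i \sqrt{70361}$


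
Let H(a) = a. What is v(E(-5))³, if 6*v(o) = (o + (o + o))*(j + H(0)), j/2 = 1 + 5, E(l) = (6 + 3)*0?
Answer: 0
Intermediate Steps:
E(l) = 0 (E(l) = 9*0 = 0)
j = 12 (j = 2*(1 + 5) = 2*6 = 12)
v(o) = 6*o (v(o) = ((o + (o + o))*(12 + 0))/6 = ((o + 2*o)*12)/6 = ((3*o)*12)/6 = (36*o)/6 = 6*o)
v(E(-5))³ = (6*0)³ = 0³ = 0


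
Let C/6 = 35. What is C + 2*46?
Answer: 302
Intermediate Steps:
C = 210 (C = 6*35 = 210)
C + 2*46 = 210 + 2*46 = 210 + 92 = 302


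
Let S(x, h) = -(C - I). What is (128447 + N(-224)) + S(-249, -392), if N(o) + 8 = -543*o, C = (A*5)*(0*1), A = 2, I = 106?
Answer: 250177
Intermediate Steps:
C = 0 (C = (2*5)*(0*1) = 10*0 = 0)
N(o) = -8 - 543*o
S(x, h) = 106 (S(x, h) = -(0 - 1*106) = -(0 - 106) = -1*(-106) = 106)
(128447 + N(-224)) + S(-249, -392) = (128447 + (-8 - 543*(-224))) + 106 = (128447 + (-8 + 121632)) + 106 = (128447 + 121624) + 106 = 250071 + 106 = 250177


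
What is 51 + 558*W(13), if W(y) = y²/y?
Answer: 7305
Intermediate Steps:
W(y) = y
51 + 558*W(13) = 51 + 558*13 = 51 + 7254 = 7305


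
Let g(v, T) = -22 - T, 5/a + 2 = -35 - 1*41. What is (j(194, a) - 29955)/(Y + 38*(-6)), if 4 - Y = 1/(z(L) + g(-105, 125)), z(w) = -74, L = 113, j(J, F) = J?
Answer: 6577181/49503 ≈ 132.86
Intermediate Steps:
a = -5/78 (a = 5/(-2 + (-35 - 1*41)) = 5/(-2 + (-35 - 41)) = 5/(-2 - 76) = 5/(-78) = 5*(-1/78) = -5/78 ≈ -0.064103)
Y = 885/221 (Y = 4 - 1/(-74 + (-22 - 1*125)) = 4 - 1/(-74 + (-22 - 125)) = 4 - 1/(-74 - 147) = 4 - 1/(-221) = 4 - 1*(-1/221) = 4 + 1/221 = 885/221 ≈ 4.0045)
(j(194, a) - 29955)/(Y + 38*(-6)) = (194 - 29955)/(885/221 + 38*(-6)) = -29761/(885/221 - 228) = -29761/(-49503/221) = -29761*(-221/49503) = 6577181/49503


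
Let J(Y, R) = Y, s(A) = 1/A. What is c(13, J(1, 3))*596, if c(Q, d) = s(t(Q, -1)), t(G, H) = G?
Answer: 596/13 ≈ 45.846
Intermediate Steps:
s(A) = 1/A
c(Q, d) = 1/Q
c(13, J(1, 3))*596 = 596/13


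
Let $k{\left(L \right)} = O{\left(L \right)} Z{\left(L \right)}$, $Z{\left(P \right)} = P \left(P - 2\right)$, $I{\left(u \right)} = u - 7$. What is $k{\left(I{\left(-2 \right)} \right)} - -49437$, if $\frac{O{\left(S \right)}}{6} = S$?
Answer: $44091$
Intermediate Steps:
$I{\left(u \right)} = -7 + u$ ($I{\left(u \right)} = u - 7 = -7 + u$)
$Z{\left(P \right)} = P \left(-2 + P\right)$
$O{\left(S \right)} = 6 S$
$k{\left(L \right)} = 6 L^{2} \left(-2 + L\right)$ ($k{\left(L \right)} = 6 L L \left(-2 + L\right) = 6 L^{2} \left(-2 + L\right)$)
$k{\left(I{\left(-2 \right)} \right)} - -49437 = 6 \left(-7 - 2\right)^{2} \left(-2 - 9\right) - -49437 = 6 \left(-9\right)^{2} \left(-2 - 9\right) + 49437 = 6 \cdot 81 \left(-11\right) + 49437 = -5346 + 49437 = 44091$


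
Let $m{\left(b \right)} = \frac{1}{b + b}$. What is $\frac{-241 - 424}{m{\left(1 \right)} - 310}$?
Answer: $\frac{1330}{619} \approx 2.1486$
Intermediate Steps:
$m{\left(b \right)} = \frac{1}{2 b}$
$\frac{-241 - 424}{m{\left(1 \right)} - 310} = \frac{-241 - 424}{\frac{1}{2 \cdot 1} - 310} = - \frac{665}{\frac{1}{2} \cdot 1 - 310} = - \frac{665}{\frac{1}{2} - 310} = - \frac{665}{- \frac{619}{2}} = \left(-665\right) \left(- \frac{2}{619}\right) = \frac{1330}{619}$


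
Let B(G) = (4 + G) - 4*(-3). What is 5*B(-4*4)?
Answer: 0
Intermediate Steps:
B(G) = 16 + G (B(G) = (4 + G) + 12 = 16 + G)
5*B(-4*4) = 5*(16 - 4*4) = 5*(16 - 16) = 5*0 = 0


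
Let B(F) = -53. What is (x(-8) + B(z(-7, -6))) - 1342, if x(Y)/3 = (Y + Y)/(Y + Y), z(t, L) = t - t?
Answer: -1392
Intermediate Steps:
z(t, L) = 0
x(Y) = 3 (x(Y) = 3*((Y + Y)/(Y + Y)) = 3*((2*Y)/((2*Y))) = 3*((2*Y)*(1/(2*Y))) = 3*1 = 3)
(x(-8) + B(z(-7, -6))) - 1342 = (3 - 53) - 1342 = -50 - 1342 = -1392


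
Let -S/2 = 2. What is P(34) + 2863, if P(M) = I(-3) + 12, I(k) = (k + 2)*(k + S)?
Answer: 2882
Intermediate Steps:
S = -4 (S = -2*2 = -4)
I(k) = (-4 + k)*(2 + k) (I(k) = (k + 2)*(k - 4) = (2 + k)*(-4 + k) = (-4 + k)*(2 + k))
P(M) = 19 (P(M) = (-8 + (-3)**2 - 2*(-3)) + 12 = (-8 + 9 + 6) + 12 = 7 + 12 = 19)
P(34) + 2863 = 19 + 2863 = 2882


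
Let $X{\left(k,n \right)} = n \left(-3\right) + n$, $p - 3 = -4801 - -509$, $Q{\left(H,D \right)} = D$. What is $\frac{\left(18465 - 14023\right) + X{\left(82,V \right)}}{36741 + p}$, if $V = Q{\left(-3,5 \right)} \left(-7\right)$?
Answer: $\frac{1128}{8113} \approx 0.13904$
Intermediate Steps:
$p = -4289$ ($p = 3 - 4292 = -4289$)
$V = -35$ ($V = 5 \left(-7\right) = -35$)
$X{\left(k,n \right)} = - 2 n$ ($X{\left(k,n \right)} = - 3 n + n = - 2 n$)
$\frac{\left(18465 - 14023\right) + X{\left(82,V \right)}}{36741 + p} = \frac{\left(18465 - 14023\right) - -70}{36741 - 4289} = \frac{4442 + 70}{32452} = 4512 \cdot \frac{1}{32452} = \frac{1128}{8113}$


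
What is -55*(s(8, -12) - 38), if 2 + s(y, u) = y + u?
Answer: 2420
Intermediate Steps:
s(y, u) = -2 + u + y (s(y, u) = -2 + (y + u) = -2 + (u + y) = -2 + u + y)
-55*(s(8, -12) - 38) = -55*((-2 - 12 + 8) - 38) = -55*(-6 - 38) = -55*(-44) = 2420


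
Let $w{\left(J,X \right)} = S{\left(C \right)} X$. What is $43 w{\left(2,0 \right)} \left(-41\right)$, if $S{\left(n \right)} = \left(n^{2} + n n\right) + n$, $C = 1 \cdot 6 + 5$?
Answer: $0$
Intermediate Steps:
$C = 11$ ($C = 6 + 5 = 11$)
$S{\left(n \right)} = n + 2 n^{2}$ ($S{\left(n \right)} = \left(n^{2} + n^{2}\right) + n = 2 n^{2} + n = n + 2 n^{2}$)
$w{\left(J,X \right)} = 253 X$ ($w{\left(J,X \right)} = 11 \left(1 + 2 \cdot 11\right) X = 11 \left(1 + 22\right) X = 11 \cdot 23 X = 253 X$)
$43 w{\left(2,0 \right)} \left(-41\right) = 43 \cdot 253 \cdot 0 \left(-41\right) = 43 \cdot 0 \left(-41\right) = 0 \left(-41\right) = 0$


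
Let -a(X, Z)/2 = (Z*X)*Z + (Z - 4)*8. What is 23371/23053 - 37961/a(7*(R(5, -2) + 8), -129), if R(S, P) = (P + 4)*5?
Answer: 14118916831/13803490916 ≈ 1.0229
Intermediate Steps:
R(S, P) = 20 + 5*P (R(S, P) = (4 + P)*5 = 20 + 5*P)
a(X, Z) = 64 - 16*Z - 2*X*Z² (a(X, Z) = -2*((Z*X)*Z + (Z - 4)*8) = -2*((X*Z)*Z + (-4 + Z)*8) = -2*(X*Z² + (-32 + 8*Z)) = -2*(-32 + 8*Z + X*Z²) = 64 - 16*Z - 2*X*Z²)
23371/23053 - 37961/a(7*(R(5, -2) + 8), -129) = 23371/23053 - 37961/(64 - 16*(-129) - 2*7*((20 + 5*(-2)) + 8)*(-129)²) = 23371*(1/23053) - 37961/(64 + 2064 - 2*7*((20 - 10) + 8)*16641) = 23371/23053 - 37961/(64 + 2064 - 2*7*(10 + 8)*16641) = 23371/23053 - 37961/(64 + 2064 - 2*7*18*16641) = 23371/23053 - 37961/(64 + 2064 - 2*126*16641) = 23371/23053 - 37961/(64 + 2064 - 4193532) = 23371/23053 - 37961/(-4191404) = 23371/23053 - 37961*(-1/4191404) = 23371/23053 + 5423/598772 = 14118916831/13803490916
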